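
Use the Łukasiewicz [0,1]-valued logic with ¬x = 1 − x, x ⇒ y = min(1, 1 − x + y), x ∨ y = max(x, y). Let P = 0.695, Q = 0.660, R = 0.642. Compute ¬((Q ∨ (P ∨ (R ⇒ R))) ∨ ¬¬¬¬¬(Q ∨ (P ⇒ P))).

R ⇒ R = min(1, 1 − 0.642 + 0.642) = min(1, 1.000) = 1.000
P ∨ (R ⇒ R) = max(0.695, 1.000) = 1.000
Q ∨ (P ∨ (R ⇒ R)) = max(0.660, 1.000) = 1.000
P ⇒ P = min(1, 1 − 0.695 + 0.695) = min(1, 1.000) = 1.000
Q ∨ (P ⇒ P) = max(0.660, 1.000) = 1.000
¬(Q ∨ (P ⇒ P)) = 1 − 1.000 = 0.000
¬¬(Q ∨ (P ⇒ P)) = 1 − 0.000 = 1.000
¬¬¬(Q ∨ (P ⇒ P)) = 1 − 1.000 = 0.000
¬¬¬¬(Q ∨ (P ⇒ P)) = 1 − 0.000 = 1.000
¬¬¬¬¬(Q ∨ (P ⇒ P)) = 1 − 1.000 = 0.000
(Q ∨ (P ∨ (R ⇒ R))) ∨ ¬¬¬¬¬(Q ∨ (P ⇒ P)) = max(1.000, 0.000) = 1.000
¬((Q ∨ (P ∨ (R ⇒ R))) ∨ ¬¬¬¬¬(Q ∨ (P ⇒ P))) = 1 − 1.000 = 0.000

0.000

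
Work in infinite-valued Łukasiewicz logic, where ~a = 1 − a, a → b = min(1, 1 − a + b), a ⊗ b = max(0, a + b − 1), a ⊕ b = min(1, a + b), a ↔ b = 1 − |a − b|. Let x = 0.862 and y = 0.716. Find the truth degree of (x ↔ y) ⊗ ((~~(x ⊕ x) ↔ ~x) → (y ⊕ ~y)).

x ↔ y = 1 − |0.862 − 0.716| = 1 − 0.146 = 0.854
x ⊕ x = min(1, 0.862 + 0.862) = min(1, 1.724) = 1.000
~(x ⊕ x) = 1 − 1.000 = 0.000
~~(x ⊕ x) = 1 − 0.000 = 1.000
~x = 1 − 0.862 = 0.138
~~(x ⊕ x) ↔ ~x = 1 − |1.000 − 0.138| = 1 − 0.862 = 0.138
~y = 1 − 0.716 = 0.284
y ⊕ ~y = min(1, 0.716 + 0.284) = min(1, 1.000) = 1.000
(~~(x ⊕ x) ↔ ~x) → (y ⊕ ~y) = min(1, 1 − 0.138 + 1.000) = min(1, 1.862) = 1.000
(x ↔ y) ⊗ ((~~(x ⊕ x) ↔ ~x) → (y ⊕ ~y)) = max(0, 0.854 + 1.000 − 1) = max(0, 0.854) = 0.854

0.854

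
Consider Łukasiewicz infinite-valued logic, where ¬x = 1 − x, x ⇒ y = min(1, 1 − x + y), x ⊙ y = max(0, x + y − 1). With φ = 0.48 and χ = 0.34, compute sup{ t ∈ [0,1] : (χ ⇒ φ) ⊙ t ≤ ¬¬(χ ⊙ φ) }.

χ ⇒ φ = min(1, 1 − 0.34 + 0.48) = min(1, 1.14) = 1.00
So the left factor is χ ⇒ φ = 1.00.
χ ⊙ φ = max(0, 0.34 + 0.48 − 1) = max(0, -0.18) = 0.00
¬(χ ⊙ φ) = 1 − 0.00 = 1.00
¬¬(χ ⊙ φ) = 1 − 1.00 = 0.00
So the right-hand bound is ¬¬(χ ⊙ φ) = 0.00.
The residuum of the Łukasiewicz t-norm gives the supremum: min(1, 1 − 1.00 + 0.00).
1 − 1.00 + 0.00 = 0.00, so t = min(1, 0.00) = 0.00.
Check: 1.00 ⊙ 0.00 = max(0, 0.00) = 0.00 ≤ 0.00.

0.00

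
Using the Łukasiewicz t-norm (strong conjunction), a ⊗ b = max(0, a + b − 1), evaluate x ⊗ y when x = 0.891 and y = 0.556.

0.447

x ⊗ y = max(0, 0.891 + 0.556 − 1) = max(0, 0.447) = 0.447
For comparison, the Gödel (minimum) t-norm min(a, b) would give 0.556.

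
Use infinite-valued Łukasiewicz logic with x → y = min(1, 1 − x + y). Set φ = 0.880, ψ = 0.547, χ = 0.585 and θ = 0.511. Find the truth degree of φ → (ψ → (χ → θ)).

χ → θ = min(1, 1 − 0.585 + 0.511) = min(1, 0.926) = 0.926
ψ → (χ → θ) = min(1, 1 − 0.547 + 0.926) = min(1, 1.379) = 1.000
φ → (ψ → (χ → θ)) = min(1, 1 − 0.880 + 1.000) = min(1, 1.120) = 1.000

1.000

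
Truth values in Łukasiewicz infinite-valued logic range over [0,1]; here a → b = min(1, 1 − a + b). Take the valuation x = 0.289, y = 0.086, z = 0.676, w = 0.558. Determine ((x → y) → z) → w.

x → y = min(1, 1 − 0.289 + 0.086) = min(1, 0.797) = 0.797
(x → y) → z = min(1, 1 − 0.797 + 0.676) = min(1, 0.879) = 0.879
((x → y) → z) → w = min(1, 1 − 0.879 + 0.558) = min(1, 0.679) = 0.679

0.679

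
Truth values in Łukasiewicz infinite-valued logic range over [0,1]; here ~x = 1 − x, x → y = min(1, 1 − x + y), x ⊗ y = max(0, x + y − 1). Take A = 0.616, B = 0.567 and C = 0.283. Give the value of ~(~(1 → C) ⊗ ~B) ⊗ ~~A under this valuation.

1 → C = min(1, 1 − 1.000 + 0.283) = min(1, 0.283) = 0.283
~(1 → C) = 1 − 0.283 = 0.717
~B = 1 − 0.567 = 0.433
~(1 → C) ⊗ ~B = max(0, 0.717 + 0.433 − 1) = max(0, 0.150) = 0.150
~(~(1 → C) ⊗ ~B) = 1 − 0.150 = 0.850
~A = 1 − 0.616 = 0.384
~~A = 1 − 0.384 = 0.616
~(~(1 → C) ⊗ ~B) ⊗ ~~A = max(0, 0.850 + 0.616 − 1) = max(0, 0.466) = 0.466

0.466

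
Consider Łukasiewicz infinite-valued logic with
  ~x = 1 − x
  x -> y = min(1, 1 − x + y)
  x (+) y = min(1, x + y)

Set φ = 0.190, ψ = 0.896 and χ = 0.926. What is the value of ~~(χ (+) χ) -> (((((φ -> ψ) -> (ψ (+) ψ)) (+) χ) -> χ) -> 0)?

χ (+) χ = min(1, 0.926 + 0.926) = min(1, 1.852) = 1.000
~(χ (+) χ) = 1 − 1.000 = 0.000
~~(χ (+) χ) = 1 − 0.000 = 1.000
φ -> ψ = min(1, 1 − 0.190 + 0.896) = min(1, 1.706) = 1.000
ψ (+) ψ = min(1, 0.896 + 0.896) = min(1, 1.792) = 1.000
(φ -> ψ) -> (ψ (+) ψ) = min(1, 1 − 1.000 + 1.000) = min(1, 1.000) = 1.000
((φ -> ψ) -> (ψ (+) ψ)) (+) χ = min(1, 1.000 + 0.926) = min(1, 1.926) = 1.000
(((φ -> ψ) -> (ψ (+) ψ)) (+) χ) -> χ = min(1, 1 − 1.000 + 0.926) = min(1, 0.926) = 0.926
((((φ -> ψ) -> (ψ (+) ψ)) (+) χ) -> χ) -> 0 = min(1, 1 − 0.926 + 0.000) = min(1, 0.074) = 0.074
~~(χ (+) χ) -> (((((φ -> ψ) -> (ψ (+) ψ)) (+) χ) -> χ) -> 0) = min(1, 1 − 1.000 + 0.074) = min(1, 0.074) = 0.074

0.074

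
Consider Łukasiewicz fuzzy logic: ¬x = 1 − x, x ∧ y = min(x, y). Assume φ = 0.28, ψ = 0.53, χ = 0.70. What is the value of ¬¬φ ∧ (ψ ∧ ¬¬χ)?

¬φ = 1 − 0.28 = 0.72
¬¬φ = 1 − 0.72 = 0.28
¬χ = 1 − 0.70 = 0.30
¬¬χ = 1 − 0.30 = 0.70
ψ ∧ ¬¬χ = min(0.53, 0.70) = 0.53
¬¬φ ∧ (ψ ∧ ¬¬χ) = min(0.28, 0.53) = 0.28

0.28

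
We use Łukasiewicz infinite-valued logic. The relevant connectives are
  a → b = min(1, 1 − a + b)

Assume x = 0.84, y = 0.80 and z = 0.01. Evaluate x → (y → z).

0.37

y → z = min(1, 1 − 0.80 + 0.01) = min(1, 0.21) = 0.21
x → (y → z) = min(1, 1 − 0.84 + 0.21) = min(1, 0.37) = 0.37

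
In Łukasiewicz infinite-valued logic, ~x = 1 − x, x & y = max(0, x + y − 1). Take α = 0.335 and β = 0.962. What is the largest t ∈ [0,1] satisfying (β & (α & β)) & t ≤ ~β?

α & β = max(0, 0.335 + 0.962 − 1) = max(0, 0.297) = 0.297
β & (α & β) = max(0, 0.962 + 0.297 − 1) = max(0, 0.259) = 0.259
So the left factor is β & (α & β) = 0.259.
~β = 1 − 0.962 = 0.038
So the right-hand bound is ~β = 0.038.
The residuum of the Łukasiewicz t-norm gives the supremum: min(1, 1 − 0.259 + 0.038).
1 − 0.259 + 0.038 = 0.779, so t = min(1, 0.779) = 0.779.
Check: 0.259 & 0.779 = max(0, 0.038) = 0.038 ≤ 0.038.

0.779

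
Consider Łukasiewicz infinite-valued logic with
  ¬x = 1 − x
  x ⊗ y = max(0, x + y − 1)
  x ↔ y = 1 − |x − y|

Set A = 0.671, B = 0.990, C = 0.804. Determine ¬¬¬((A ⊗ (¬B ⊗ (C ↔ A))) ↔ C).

0.804

¬B = 1 − 0.990 = 0.010
C ↔ A = 1 − |0.804 − 0.671| = 1 − 0.133 = 0.867
¬B ⊗ (C ↔ A) = max(0, 0.010 + 0.867 − 1) = max(0, -0.123) = 0.000
A ⊗ (¬B ⊗ (C ↔ A)) = max(0, 0.671 + 0.000 − 1) = max(0, -0.329) = 0.000
(A ⊗ (¬B ⊗ (C ↔ A))) ↔ C = 1 − |0.000 − 0.804| = 1 − 0.804 = 0.196
¬((A ⊗ (¬B ⊗ (C ↔ A))) ↔ C) = 1 − 0.196 = 0.804
¬¬((A ⊗ (¬B ⊗ (C ↔ A))) ↔ C) = 1 − 0.804 = 0.196
¬¬¬((A ⊗ (¬B ⊗ (C ↔ A))) ↔ C) = 1 − 0.196 = 0.804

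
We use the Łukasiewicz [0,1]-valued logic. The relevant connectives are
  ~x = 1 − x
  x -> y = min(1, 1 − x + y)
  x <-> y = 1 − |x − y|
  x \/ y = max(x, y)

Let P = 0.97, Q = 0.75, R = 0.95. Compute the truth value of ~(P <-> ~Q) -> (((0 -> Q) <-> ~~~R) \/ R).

1.00

~Q = 1 − 0.75 = 0.25
P <-> ~Q = 1 − |0.97 − 0.25| = 1 − 0.72 = 0.28
~(P <-> ~Q) = 1 − 0.28 = 0.72
0 -> Q = min(1, 1 − 0.00 + 0.75) = min(1, 1.75) = 1.00
~R = 1 − 0.95 = 0.05
~~R = 1 − 0.05 = 0.95
~~~R = 1 − 0.95 = 0.05
(0 -> Q) <-> ~~~R = 1 − |1.00 − 0.05| = 1 − 0.95 = 0.05
((0 -> Q) <-> ~~~R) \/ R = max(0.05, 0.95) = 0.95
~(P <-> ~Q) -> (((0 -> Q) <-> ~~~R) \/ R) = min(1, 1 − 0.72 + 0.95) = min(1, 1.23) = 1.00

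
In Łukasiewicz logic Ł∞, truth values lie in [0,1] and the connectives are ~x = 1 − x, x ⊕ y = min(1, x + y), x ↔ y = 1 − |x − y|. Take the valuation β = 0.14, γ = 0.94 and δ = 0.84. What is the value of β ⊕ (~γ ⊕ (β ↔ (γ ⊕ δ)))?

~γ = 1 − 0.94 = 0.06
γ ⊕ δ = min(1, 0.94 + 0.84) = min(1, 1.78) = 1.00
β ↔ (γ ⊕ δ) = 1 − |0.14 − 1.00| = 1 − 0.86 = 0.14
~γ ⊕ (β ↔ (γ ⊕ δ)) = min(1, 0.06 + 0.14) = min(1, 0.20) = 0.20
β ⊕ (~γ ⊕ (β ↔ (γ ⊕ δ))) = min(1, 0.14 + 0.20) = min(1, 0.34) = 0.34

0.34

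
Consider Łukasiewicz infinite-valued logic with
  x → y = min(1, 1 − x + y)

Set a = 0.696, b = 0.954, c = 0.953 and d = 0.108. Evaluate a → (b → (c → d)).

c → d = min(1, 1 − 0.953 + 0.108) = min(1, 0.155) = 0.155
b → (c → d) = min(1, 1 − 0.954 + 0.155) = min(1, 0.201) = 0.201
a → (b → (c → d)) = min(1, 1 − 0.696 + 0.201) = min(1, 0.505) = 0.505

0.505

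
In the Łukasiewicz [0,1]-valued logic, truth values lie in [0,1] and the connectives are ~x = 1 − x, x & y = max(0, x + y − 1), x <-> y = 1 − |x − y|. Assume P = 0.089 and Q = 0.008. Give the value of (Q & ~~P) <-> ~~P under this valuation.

~P = 1 − 0.089 = 0.911
~~P = 1 − 0.911 = 0.089
Q & ~~P = max(0, 0.008 + 0.089 − 1) = max(0, -0.903) = 0.000
(Q & ~~P) <-> ~~P = 1 − |0.000 − 0.089| = 1 − 0.089 = 0.911

0.911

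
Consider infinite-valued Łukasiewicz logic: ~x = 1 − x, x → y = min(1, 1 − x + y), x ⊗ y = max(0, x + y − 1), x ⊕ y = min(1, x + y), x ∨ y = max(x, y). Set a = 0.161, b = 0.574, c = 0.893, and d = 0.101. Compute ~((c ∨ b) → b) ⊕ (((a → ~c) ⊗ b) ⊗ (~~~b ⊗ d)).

c ∨ b = max(0.893, 0.574) = 0.893
(c ∨ b) → b = min(1, 1 − 0.893 + 0.574) = min(1, 0.681) = 0.681
~((c ∨ b) → b) = 1 − 0.681 = 0.319
~c = 1 − 0.893 = 0.107
a → ~c = min(1, 1 − 0.161 + 0.107) = min(1, 0.946) = 0.946
(a → ~c) ⊗ b = max(0, 0.946 + 0.574 − 1) = max(0, 0.520) = 0.520
~b = 1 − 0.574 = 0.426
~~b = 1 − 0.426 = 0.574
~~~b = 1 − 0.574 = 0.426
~~~b ⊗ d = max(0, 0.426 + 0.101 − 1) = max(0, -0.473) = 0.000
((a → ~c) ⊗ b) ⊗ (~~~b ⊗ d) = max(0, 0.520 + 0.000 − 1) = max(0, -0.480) = 0.000
~((c ∨ b) → b) ⊕ (((a → ~c) ⊗ b) ⊗ (~~~b ⊗ d)) = min(1, 0.319 + 0.000) = min(1, 0.319) = 0.319

0.319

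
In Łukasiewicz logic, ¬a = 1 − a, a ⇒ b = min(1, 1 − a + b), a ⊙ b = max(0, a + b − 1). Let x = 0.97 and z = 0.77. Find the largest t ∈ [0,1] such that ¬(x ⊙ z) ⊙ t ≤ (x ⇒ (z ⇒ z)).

x ⊙ z = max(0, 0.97 + 0.77 − 1) = max(0, 0.74) = 0.74
¬(x ⊙ z) = 1 − 0.74 = 0.26
So the left factor is ¬(x ⊙ z) = 0.26.
z ⇒ z = min(1, 1 − 0.77 + 0.77) = min(1, 1.00) = 1.00
x ⇒ (z ⇒ z) = min(1, 1 − 0.97 + 1.00) = min(1, 1.03) = 1.00
So the right-hand bound is x ⇒ (z ⇒ z) = 1.00.
The residuum of the Łukasiewicz t-norm gives the supremum: min(1, 1 − 0.26 + 1.00).
1 − 0.26 + 1.00 = 1.74, so t = min(1, 1.74) = 1.00.
Check: 0.26 ⊙ 1.00 = max(0, 0.26) = 0.26 ≤ 1.00.

1.00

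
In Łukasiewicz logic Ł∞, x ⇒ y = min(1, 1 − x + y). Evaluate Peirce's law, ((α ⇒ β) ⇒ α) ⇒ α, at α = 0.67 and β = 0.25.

0.67

α ⇒ β = min(1, 1 − 0.67 + 0.25) = min(1, 0.58) = 0.58
(α ⇒ β) ⇒ α = min(1, 1 − 0.58 + 0.67) = min(1, 1.09) = 1.00
((α ⇒ β) ⇒ α) ⇒ α = min(1, 1 − 1.00 + 0.67) = min(1, 0.67) = 0.67
(The value 0.67 < 1 shows this instance is not satisfied; not a Ł∞-tautology in general.)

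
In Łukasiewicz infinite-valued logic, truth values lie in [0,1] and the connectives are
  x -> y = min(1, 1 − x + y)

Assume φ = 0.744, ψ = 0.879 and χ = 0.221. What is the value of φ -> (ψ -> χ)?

ψ -> χ = min(1, 1 − 0.879 + 0.221) = min(1, 0.342) = 0.342
φ -> (ψ -> χ) = min(1, 1 − 0.744 + 0.342) = min(1, 0.598) = 0.598

0.598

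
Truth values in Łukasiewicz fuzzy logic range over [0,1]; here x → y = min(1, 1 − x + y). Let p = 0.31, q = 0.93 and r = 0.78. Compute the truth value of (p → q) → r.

0.78

p → q = min(1, 1 − 0.31 + 0.93) = min(1, 1.62) = 1.00
(p → q) → r = min(1, 1 − 1.00 + 0.78) = min(1, 0.78) = 0.78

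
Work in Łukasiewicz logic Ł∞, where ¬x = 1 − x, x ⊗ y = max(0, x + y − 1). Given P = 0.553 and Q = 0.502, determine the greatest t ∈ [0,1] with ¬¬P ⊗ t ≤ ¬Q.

¬P = 1 − 0.553 = 0.447
¬¬P = 1 − 0.447 = 0.553
So the left factor is ¬¬P = 0.553.
¬Q = 1 − 0.502 = 0.498
So the right-hand bound is ¬Q = 0.498.
The residuum of the Łukasiewicz t-norm gives the supremum: min(1, 1 − 0.553 + 0.498).
1 − 0.553 + 0.498 = 0.945, so t = min(1, 0.945) = 0.945.
Check: 0.553 ⊗ 0.945 = max(0, 0.498) = 0.498 ≤ 0.498.

0.945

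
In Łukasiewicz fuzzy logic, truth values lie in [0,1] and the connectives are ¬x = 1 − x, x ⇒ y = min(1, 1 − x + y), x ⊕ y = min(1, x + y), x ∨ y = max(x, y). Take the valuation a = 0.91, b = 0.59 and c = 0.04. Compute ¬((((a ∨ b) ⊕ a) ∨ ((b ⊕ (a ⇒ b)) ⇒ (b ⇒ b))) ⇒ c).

a ∨ b = max(0.91, 0.59) = 0.91
(a ∨ b) ⊕ a = min(1, 0.91 + 0.91) = min(1, 1.82) = 1.00
a ⇒ b = min(1, 1 − 0.91 + 0.59) = min(1, 0.68) = 0.68
b ⊕ (a ⇒ b) = min(1, 0.59 + 0.68) = min(1, 1.27) = 1.00
b ⇒ b = min(1, 1 − 0.59 + 0.59) = min(1, 1.00) = 1.00
(b ⊕ (a ⇒ b)) ⇒ (b ⇒ b) = min(1, 1 − 1.00 + 1.00) = min(1, 1.00) = 1.00
((a ∨ b) ⊕ a) ∨ ((b ⊕ (a ⇒ b)) ⇒ (b ⇒ b)) = max(1.00, 1.00) = 1.00
(((a ∨ b) ⊕ a) ∨ ((b ⊕ (a ⇒ b)) ⇒ (b ⇒ b))) ⇒ c = min(1, 1 − 1.00 + 0.04) = min(1, 0.04) = 0.04
¬((((a ∨ b) ⊕ a) ∨ ((b ⊕ (a ⇒ b)) ⇒ (b ⇒ b))) ⇒ c) = 1 − 0.04 = 0.96

0.96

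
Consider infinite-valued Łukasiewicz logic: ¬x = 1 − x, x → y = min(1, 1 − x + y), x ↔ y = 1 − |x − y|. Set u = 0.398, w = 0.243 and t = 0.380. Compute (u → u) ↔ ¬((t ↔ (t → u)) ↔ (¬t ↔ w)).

0.243

u → u = min(1, 1 − 0.398 + 0.398) = min(1, 1.000) = 1.000
t → u = min(1, 1 − 0.380 + 0.398) = min(1, 1.018) = 1.000
t ↔ (t → u) = 1 − |0.380 − 1.000| = 1 − 0.620 = 0.380
¬t = 1 − 0.380 = 0.620
¬t ↔ w = 1 − |0.620 − 0.243| = 1 − 0.377 = 0.623
(t ↔ (t → u)) ↔ (¬t ↔ w) = 1 − |0.380 − 0.623| = 1 − 0.243 = 0.757
¬((t ↔ (t → u)) ↔ (¬t ↔ w)) = 1 − 0.757 = 0.243
(u → u) ↔ ¬((t ↔ (t → u)) ↔ (¬t ↔ w)) = 1 − |1.000 − 0.243| = 1 − 0.757 = 0.243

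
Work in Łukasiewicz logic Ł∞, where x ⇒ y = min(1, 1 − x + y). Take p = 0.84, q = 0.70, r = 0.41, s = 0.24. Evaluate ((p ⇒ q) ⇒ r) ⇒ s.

0.69

p ⇒ q = min(1, 1 − 0.84 + 0.70) = min(1, 0.86) = 0.86
(p ⇒ q) ⇒ r = min(1, 1 − 0.86 + 0.41) = min(1, 0.55) = 0.55
((p ⇒ q) ⇒ r) ⇒ s = min(1, 1 − 0.55 + 0.24) = min(1, 0.69) = 0.69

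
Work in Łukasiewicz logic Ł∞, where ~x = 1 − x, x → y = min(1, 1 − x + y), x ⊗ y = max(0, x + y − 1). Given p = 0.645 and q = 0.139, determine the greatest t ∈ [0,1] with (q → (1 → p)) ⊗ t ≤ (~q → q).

0.278

1 → p = min(1, 1 − 1.000 + 0.645) = min(1, 0.645) = 0.645
q → (1 → p) = min(1, 1 − 0.139 + 0.645) = min(1, 1.506) = 1.000
So the left factor is q → (1 → p) = 1.000.
~q = 1 − 0.139 = 0.861
~q → q = min(1, 1 − 0.861 + 0.139) = min(1, 0.278) = 0.278
So the right-hand bound is ~q → q = 0.278.
The residuum of the Łukasiewicz t-norm gives the supremum: min(1, 1 − 1.000 + 0.278).
1 − 1.000 + 0.278 = 0.278, so t = min(1, 0.278) = 0.278.
Check: 1.000 ⊗ 0.278 = max(0, 0.278) = 0.278 ≤ 0.278.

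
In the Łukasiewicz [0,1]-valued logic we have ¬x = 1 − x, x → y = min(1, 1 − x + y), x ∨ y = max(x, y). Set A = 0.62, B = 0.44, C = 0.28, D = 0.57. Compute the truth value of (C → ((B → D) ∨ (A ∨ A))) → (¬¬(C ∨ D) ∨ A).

0.62

B → D = min(1, 1 − 0.44 + 0.57) = min(1, 1.13) = 1.00
A ∨ A = max(0.62, 0.62) = 0.62
(B → D) ∨ (A ∨ A) = max(1.00, 0.62) = 1.00
C → ((B → D) ∨ (A ∨ A)) = min(1, 1 − 0.28 + 1.00) = min(1, 1.72) = 1.00
C ∨ D = max(0.28, 0.57) = 0.57
¬(C ∨ D) = 1 − 0.57 = 0.43
¬¬(C ∨ D) = 1 − 0.43 = 0.57
¬¬(C ∨ D) ∨ A = max(0.57, 0.62) = 0.62
(C → ((B → D) ∨ (A ∨ A))) → (¬¬(C ∨ D) ∨ A) = min(1, 1 − 1.00 + 0.62) = min(1, 0.62) = 0.62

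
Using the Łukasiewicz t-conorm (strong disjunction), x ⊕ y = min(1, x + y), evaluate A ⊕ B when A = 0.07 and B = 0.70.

A ⊕ B = min(1, 0.07 + 0.70) = min(1, 0.77) = 0.77
For comparison, the Gödel t-conorm max(x, y) would give 0.70.

0.77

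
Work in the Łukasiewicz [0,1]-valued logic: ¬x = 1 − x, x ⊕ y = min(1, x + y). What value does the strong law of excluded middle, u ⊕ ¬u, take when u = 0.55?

1.00

¬u = 1 − 0.55 = 0.45
u ⊕ ¬u = min(1, 0.55 + 0.45) = min(1, 1.00) = 1.00
(As expected: always 1 in Ł∞ since a ⊕ (1−a) = 1.)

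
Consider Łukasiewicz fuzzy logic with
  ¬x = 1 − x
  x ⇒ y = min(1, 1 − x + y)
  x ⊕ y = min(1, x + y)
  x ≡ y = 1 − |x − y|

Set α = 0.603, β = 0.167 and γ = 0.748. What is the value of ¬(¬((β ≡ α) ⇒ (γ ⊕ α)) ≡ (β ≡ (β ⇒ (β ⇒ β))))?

β ≡ α = 1 − |0.167 − 0.603| = 1 − 0.436 = 0.564
γ ⊕ α = min(1, 0.748 + 0.603) = min(1, 1.351) = 1.000
(β ≡ α) ⇒ (γ ⊕ α) = min(1, 1 − 0.564 + 1.000) = min(1, 1.436) = 1.000
¬((β ≡ α) ⇒ (γ ⊕ α)) = 1 − 1.000 = 0.000
β ⇒ β = min(1, 1 − 0.167 + 0.167) = min(1, 1.000) = 1.000
β ⇒ (β ⇒ β) = min(1, 1 − 0.167 + 1.000) = min(1, 1.833) = 1.000
β ≡ (β ⇒ (β ⇒ β)) = 1 − |0.167 − 1.000| = 1 − 0.833 = 0.167
¬((β ≡ α) ⇒ (γ ⊕ α)) ≡ (β ≡ (β ⇒ (β ⇒ β))) = 1 − |0.000 − 0.167| = 1 − 0.167 = 0.833
¬(¬((β ≡ α) ⇒ (γ ⊕ α)) ≡ (β ≡ (β ⇒ (β ⇒ β)))) = 1 − 0.833 = 0.167

0.167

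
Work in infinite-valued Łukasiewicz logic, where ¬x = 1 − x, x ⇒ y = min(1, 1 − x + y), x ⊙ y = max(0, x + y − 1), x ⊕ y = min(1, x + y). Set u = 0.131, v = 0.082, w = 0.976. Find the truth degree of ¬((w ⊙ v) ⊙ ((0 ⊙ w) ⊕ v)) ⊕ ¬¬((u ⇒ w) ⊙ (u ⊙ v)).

w ⊙ v = max(0, 0.976 + 0.082 − 1) = max(0, 0.058) = 0.058
0 ⊙ w = max(0, 0.000 + 0.976 − 1) = max(0, -0.024) = 0.000
(0 ⊙ w) ⊕ v = min(1, 0.000 + 0.082) = min(1, 0.082) = 0.082
(w ⊙ v) ⊙ ((0 ⊙ w) ⊕ v) = max(0, 0.058 + 0.082 − 1) = max(0, -0.860) = 0.000
¬((w ⊙ v) ⊙ ((0 ⊙ w) ⊕ v)) = 1 − 0.000 = 1.000
u ⇒ w = min(1, 1 − 0.131 + 0.976) = min(1, 1.845) = 1.000
u ⊙ v = max(0, 0.131 + 0.082 − 1) = max(0, -0.787) = 0.000
(u ⇒ w) ⊙ (u ⊙ v) = max(0, 1.000 + 0.000 − 1) = max(0, 0.000) = 0.000
¬((u ⇒ w) ⊙ (u ⊙ v)) = 1 − 0.000 = 1.000
¬¬((u ⇒ w) ⊙ (u ⊙ v)) = 1 − 1.000 = 0.000
¬((w ⊙ v) ⊙ ((0 ⊙ w) ⊕ v)) ⊕ ¬¬((u ⇒ w) ⊙ (u ⊙ v)) = min(1, 1.000 + 0.000) = min(1, 1.000) = 1.000

1.000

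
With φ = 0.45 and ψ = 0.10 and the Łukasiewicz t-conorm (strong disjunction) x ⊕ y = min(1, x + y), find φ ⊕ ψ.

0.55

φ ⊕ ψ = min(1, 0.45 + 0.10) = min(1, 0.55) = 0.55
For comparison, the Gödel t-conorm max(x, y) would give 0.45.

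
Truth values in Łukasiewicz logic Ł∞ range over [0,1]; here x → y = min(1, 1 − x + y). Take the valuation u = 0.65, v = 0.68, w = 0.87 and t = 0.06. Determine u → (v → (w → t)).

w → t = min(1, 1 − 0.87 + 0.06) = min(1, 0.19) = 0.19
v → (w → t) = min(1, 1 − 0.68 + 0.19) = min(1, 0.51) = 0.51
u → (v → (w → t)) = min(1, 1 − 0.65 + 0.51) = min(1, 0.86) = 0.86

0.86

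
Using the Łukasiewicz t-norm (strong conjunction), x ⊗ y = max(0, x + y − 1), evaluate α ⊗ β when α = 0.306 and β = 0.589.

0.000

α ⊗ β = max(0, 0.306 + 0.589 − 1) = max(0, -0.105) = 0.000
For comparison, the Gödel (minimum) t-norm min(x, y) would give 0.306.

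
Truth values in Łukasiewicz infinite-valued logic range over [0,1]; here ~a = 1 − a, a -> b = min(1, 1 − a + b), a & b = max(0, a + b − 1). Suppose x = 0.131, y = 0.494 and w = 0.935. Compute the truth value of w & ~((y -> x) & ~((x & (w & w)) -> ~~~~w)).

y -> x = min(1, 1 − 0.494 + 0.131) = min(1, 0.637) = 0.637
w & w = max(0, 0.935 + 0.935 − 1) = max(0, 0.870) = 0.870
x & (w & w) = max(0, 0.131 + 0.870 − 1) = max(0, 0.001) = 0.001
~w = 1 − 0.935 = 0.065
~~w = 1 − 0.065 = 0.935
~~~w = 1 − 0.935 = 0.065
~~~~w = 1 − 0.065 = 0.935
(x & (w & w)) -> ~~~~w = min(1, 1 − 0.001 + 0.935) = min(1, 1.934) = 1.000
~((x & (w & w)) -> ~~~~w) = 1 − 1.000 = 0.000
(y -> x) & ~((x & (w & w)) -> ~~~~w) = max(0, 0.637 + 0.000 − 1) = max(0, -0.363) = 0.000
~((y -> x) & ~((x & (w & w)) -> ~~~~w)) = 1 − 0.000 = 1.000
w & ~((y -> x) & ~((x & (w & w)) -> ~~~~w)) = max(0, 0.935 + 1.000 − 1) = max(0, 0.935) = 0.935

0.935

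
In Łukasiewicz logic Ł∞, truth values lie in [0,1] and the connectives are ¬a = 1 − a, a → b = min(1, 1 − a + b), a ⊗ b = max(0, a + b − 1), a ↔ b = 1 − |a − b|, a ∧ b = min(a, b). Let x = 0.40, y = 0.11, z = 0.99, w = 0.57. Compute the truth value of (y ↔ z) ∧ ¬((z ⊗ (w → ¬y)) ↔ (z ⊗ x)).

0.12

y ↔ z = 1 − |0.11 − 0.99| = 1 − 0.88 = 0.12
¬y = 1 − 0.11 = 0.89
w → ¬y = min(1, 1 − 0.57 + 0.89) = min(1, 1.32) = 1.00
z ⊗ (w → ¬y) = max(0, 0.99 + 1.00 − 1) = max(0, 0.99) = 0.99
z ⊗ x = max(0, 0.99 + 0.40 − 1) = max(0, 0.39) = 0.39
(z ⊗ (w → ¬y)) ↔ (z ⊗ x) = 1 − |0.99 − 0.39| = 1 − 0.60 = 0.40
¬((z ⊗ (w → ¬y)) ↔ (z ⊗ x)) = 1 − 0.40 = 0.60
(y ↔ z) ∧ ¬((z ⊗ (w → ¬y)) ↔ (z ⊗ x)) = min(0.12, 0.60) = 0.12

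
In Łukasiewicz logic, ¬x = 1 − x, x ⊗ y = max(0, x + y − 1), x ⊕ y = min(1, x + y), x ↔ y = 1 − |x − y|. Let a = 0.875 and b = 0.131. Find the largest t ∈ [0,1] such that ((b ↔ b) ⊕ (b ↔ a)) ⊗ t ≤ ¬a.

0.125

b ↔ b = 1 − |0.131 − 0.131| = 1 − 0.000 = 1.000
b ↔ a = 1 − |0.131 − 0.875| = 1 − 0.744 = 0.256
(b ↔ b) ⊕ (b ↔ a) = min(1, 1.000 + 0.256) = min(1, 1.256) = 1.000
So the left factor is (b ↔ b) ⊕ (b ↔ a) = 1.000.
¬a = 1 − 0.875 = 0.125
So the right-hand bound is ¬a = 0.125.
The residuum of the Łukasiewicz t-norm gives the supremum: min(1, 1 − 1.000 + 0.125).
1 − 1.000 + 0.125 = 0.125, so t = min(1, 0.125) = 0.125.
Check: 1.000 ⊗ 0.125 = max(0, 0.125) = 0.125 ≤ 0.125.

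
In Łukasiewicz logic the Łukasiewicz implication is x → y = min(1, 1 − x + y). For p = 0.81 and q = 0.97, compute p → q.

p → q = min(1, 1 − 0.81 + 0.97) = min(1, 1.16) = 1.00
For comparison, the Gödel implication (1 if x ≤ y else y) would give 1.00.

1.00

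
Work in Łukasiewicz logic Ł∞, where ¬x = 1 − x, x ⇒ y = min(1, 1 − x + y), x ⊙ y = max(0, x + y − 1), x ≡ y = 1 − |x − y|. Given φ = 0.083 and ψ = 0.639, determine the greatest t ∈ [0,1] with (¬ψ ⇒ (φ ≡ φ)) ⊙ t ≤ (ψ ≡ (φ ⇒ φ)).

¬ψ = 1 − 0.639 = 0.361
φ ≡ φ = 1 − |0.083 − 0.083| = 1 − 0.000 = 1.000
¬ψ ⇒ (φ ≡ φ) = min(1, 1 − 0.361 + 1.000) = min(1, 1.639) = 1.000
So the left factor is ¬ψ ⇒ (φ ≡ φ) = 1.000.
φ ⇒ φ = min(1, 1 − 0.083 + 0.083) = min(1, 1.000) = 1.000
ψ ≡ (φ ⇒ φ) = 1 − |0.639 − 1.000| = 1 − 0.361 = 0.639
So the right-hand bound is ψ ≡ (φ ⇒ φ) = 0.639.
The residuum of the Łukasiewicz t-norm gives the supremum: min(1, 1 − 1.000 + 0.639).
1 − 1.000 + 0.639 = 0.639, so t = min(1, 0.639) = 0.639.
Check: 1.000 ⊙ 0.639 = max(0, 0.639) = 0.639 ≤ 0.639.

0.639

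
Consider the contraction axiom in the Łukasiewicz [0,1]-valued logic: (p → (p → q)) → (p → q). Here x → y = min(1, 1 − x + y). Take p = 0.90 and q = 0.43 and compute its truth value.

p → q = min(1, 1 − 0.90 + 0.43) = min(1, 0.53) = 0.53
p → (p → q) = min(1, 1 − 0.90 + 0.53) = min(1, 0.63) = 0.63
(p → (p → q)) → (p → q) = min(1, 1 − 0.63 + 0.53) = min(1, 0.90) = 0.90
(The value 0.90 < 1 shows this instance is not satisfied; fails in Ł∞ (the t-norm is not idempotent).)

0.90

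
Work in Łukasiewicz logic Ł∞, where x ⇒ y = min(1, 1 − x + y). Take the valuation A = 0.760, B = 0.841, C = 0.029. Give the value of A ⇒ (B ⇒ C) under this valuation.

0.428

B ⇒ C = min(1, 1 − 0.841 + 0.029) = min(1, 0.188) = 0.188
A ⇒ (B ⇒ C) = min(1, 1 − 0.760 + 0.188) = min(1, 0.428) = 0.428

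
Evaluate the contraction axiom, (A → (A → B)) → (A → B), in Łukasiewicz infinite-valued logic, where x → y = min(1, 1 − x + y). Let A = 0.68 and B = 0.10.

A → B = min(1, 1 − 0.68 + 0.10) = min(1, 0.42) = 0.42
A → (A → B) = min(1, 1 − 0.68 + 0.42) = min(1, 0.74) = 0.74
(A → (A → B)) → (A → B) = min(1, 1 − 0.74 + 0.42) = min(1, 0.68) = 0.68
(The value 0.68 < 1 shows this instance is not satisfied; fails in Ł∞ (the t-norm is not idempotent).)

0.68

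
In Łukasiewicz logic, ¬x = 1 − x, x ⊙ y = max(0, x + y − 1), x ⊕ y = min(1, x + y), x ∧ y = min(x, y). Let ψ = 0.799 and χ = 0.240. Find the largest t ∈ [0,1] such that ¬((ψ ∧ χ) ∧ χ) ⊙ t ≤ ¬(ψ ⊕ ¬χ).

ψ ∧ χ = min(0.799, 0.240) = 0.240
(ψ ∧ χ) ∧ χ = min(0.240, 0.240) = 0.240
¬((ψ ∧ χ) ∧ χ) = 1 − 0.240 = 0.760
So the left factor is ¬((ψ ∧ χ) ∧ χ) = 0.760.
¬χ = 1 − 0.240 = 0.760
ψ ⊕ ¬χ = min(1, 0.799 + 0.760) = min(1, 1.559) = 1.000
¬(ψ ⊕ ¬χ) = 1 − 1.000 = 0.000
So the right-hand bound is ¬(ψ ⊕ ¬χ) = 0.000.
The residuum of the Łukasiewicz t-norm gives the supremum: min(1, 1 − 0.760 + 0.000).
1 − 0.760 + 0.000 = 0.240, so t = min(1, 0.240) = 0.240.
Check: 0.760 ⊙ 0.240 = max(0, 0.000) = 0.000 ≤ 0.000.

0.240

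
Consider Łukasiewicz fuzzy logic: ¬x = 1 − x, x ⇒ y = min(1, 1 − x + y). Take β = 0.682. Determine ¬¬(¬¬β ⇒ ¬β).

0.636

¬β = 1 − 0.682 = 0.318
¬¬β = 1 − 0.318 = 0.682
¬¬β ⇒ ¬β = min(1, 1 − 0.682 + 0.318) = min(1, 0.636) = 0.636
¬(¬¬β ⇒ ¬β) = 1 − 0.636 = 0.364
¬¬(¬¬β ⇒ ¬β) = 1 − 0.364 = 0.636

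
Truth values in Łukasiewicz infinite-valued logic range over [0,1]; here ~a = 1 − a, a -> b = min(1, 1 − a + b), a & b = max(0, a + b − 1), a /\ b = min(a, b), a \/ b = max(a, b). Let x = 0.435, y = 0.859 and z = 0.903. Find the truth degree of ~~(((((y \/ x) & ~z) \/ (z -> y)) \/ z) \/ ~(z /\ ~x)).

y \/ x = max(0.859, 0.435) = 0.859
~z = 1 − 0.903 = 0.097
(y \/ x) & ~z = max(0, 0.859 + 0.097 − 1) = max(0, -0.044) = 0.000
z -> y = min(1, 1 − 0.903 + 0.859) = min(1, 0.956) = 0.956
((y \/ x) & ~z) \/ (z -> y) = max(0.000, 0.956) = 0.956
(((y \/ x) & ~z) \/ (z -> y)) \/ z = max(0.956, 0.903) = 0.956
~x = 1 − 0.435 = 0.565
z /\ ~x = min(0.903, 0.565) = 0.565
~(z /\ ~x) = 1 − 0.565 = 0.435
((((y \/ x) & ~z) \/ (z -> y)) \/ z) \/ ~(z /\ ~x) = max(0.956, 0.435) = 0.956
~(((((y \/ x) & ~z) \/ (z -> y)) \/ z) \/ ~(z /\ ~x)) = 1 − 0.956 = 0.044
~~(((((y \/ x) & ~z) \/ (z -> y)) \/ z) \/ ~(z /\ ~x)) = 1 − 0.044 = 0.956

0.956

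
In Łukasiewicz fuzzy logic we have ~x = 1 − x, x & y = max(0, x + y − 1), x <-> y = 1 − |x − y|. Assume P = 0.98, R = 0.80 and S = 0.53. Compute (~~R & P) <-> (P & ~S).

~R = 1 − 0.80 = 0.20
~~R = 1 − 0.20 = 0.80
~~R & P = max(0, 0.80 + 0.98 − 1) = max(0, 0.78) = 0.78
~S = 1 − 0.53 = 0.47
P & ~S = max(0, 0.98 + 0.47 − 1) = max(0, 0.45) = 0.45
(~~R & P) <-> (P & ~S) = 1 − |0.78 − 0.45| = 1 − 0.33 = 0.67

0.67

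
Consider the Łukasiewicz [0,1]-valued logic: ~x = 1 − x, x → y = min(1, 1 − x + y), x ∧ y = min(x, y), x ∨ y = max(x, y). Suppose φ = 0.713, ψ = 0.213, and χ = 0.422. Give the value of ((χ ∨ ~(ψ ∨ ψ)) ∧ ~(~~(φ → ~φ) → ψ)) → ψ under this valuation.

0.852

ψ ∨ ψ = max(0.213, 0.213) = 0.213
~(ψ ∨ ψ) = 1 − 0.213 = 0.787
χ ∨ ~(ψ ∨ ψ) = max(0.422, 0.787) = 0.787
~φ = 1 − 0.713 = 0.287
φ → ~φ = min(1, 1 − 0.713 + 0.287) = min(1, 0.574) = 0.574
~(φ → ~φ) = 1 − 0.574 = 0.426
~~(φ → ~φ) = 1 − 0.426 = 0.574
~~(φ → ~φ) → ψ = min(1, 1 − 0.574 + 0.213) = min(1, 0.639) = 0.639
~(~~(φ → ~φ) → ψ) = 1 − 0.639 = 0.361
(χ ∨ ~(ψ ∨ ψ)) ∧ ~(~~(φ → ~φ) → ψ) = min(0.787, 0.361) = 0.361
((χ ∨ ~(ψ ∨ ψ)) ∧ ~(~~(φ → ~φ) → ψ)) → ψ = min(1, 1 − 0.361 + 0.213) = min(1, 0.852) = 0.852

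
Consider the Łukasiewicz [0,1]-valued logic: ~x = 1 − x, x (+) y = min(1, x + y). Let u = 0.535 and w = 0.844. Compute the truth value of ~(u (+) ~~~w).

~w = 1 − 0.844 = 0.156
~~w = 1 − 0.156 = 0.844
~~~w = 1 − 0.844 = 0.156
u (+) ~~~w = min(1, 0.535 + 0.156) = min(1, 0.691) = 0.691
~(u (+) ~~~w) = 1 − 0.691 = 0.309

0.309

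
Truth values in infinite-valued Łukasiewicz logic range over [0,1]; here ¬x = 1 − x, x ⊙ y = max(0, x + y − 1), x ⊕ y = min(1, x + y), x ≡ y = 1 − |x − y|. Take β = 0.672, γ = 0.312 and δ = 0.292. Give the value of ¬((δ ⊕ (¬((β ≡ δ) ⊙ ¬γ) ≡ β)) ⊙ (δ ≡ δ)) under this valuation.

0.000

β ≡ δ = 1 − |0.672 − 0.292| = 1 − 0.380 = 0.620
¬γ = 1 − 0.312 = 0.688
(β ≡ δ) ⊙ ¬γ = max(0, 0.620 + 0.688 − 1) = max(0, 0.308) = 0.308
¬((β ≡ δ) ⊙ ¬γ) = 1 − 0.308 = 0.692
¬((β ≡ δ) ⊙ ¬γ) ≡ β = 1 − |0.692 − 0.672| = 1 − 0.020 = 0.980
δ ⊕ (¬((β ≡ δ) ⊙ ¬γ) ≡ β) = min(1, 0.292 + 0.980) = min(1, 1.272) = 1.000
δ ≡ δ = 1 − |0.292 − 0.292| = 1 − 0.000 = 1.000
(δ ⊕ (¬((β ≡ δ) ⊙ ¬γ) ≡ β)) ⊙ (δ ≡ δ) = max(0, 1.000 + 1.000 − 1) = max(0, 1.000) = 1.000
¬((δ ⊕ (¬((β ≡ δ) ⊙ ¬γ) ≡ β)) ⊙ (δ ≡ δ)) = 1 − 1.000 = 0.000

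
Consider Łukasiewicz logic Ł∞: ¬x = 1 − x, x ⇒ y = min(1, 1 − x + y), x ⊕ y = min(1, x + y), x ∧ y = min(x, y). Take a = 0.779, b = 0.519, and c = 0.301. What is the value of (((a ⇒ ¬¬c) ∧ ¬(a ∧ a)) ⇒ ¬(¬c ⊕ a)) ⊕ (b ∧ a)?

1.000

¬c = 1 − 0.301 = 0.699
¬¬c = 1 − 0.699 = 0.301
a ⇒ ¬¬c = min(1, 1 − 0.779 + 0.301) = min(1, 0.522) = 0.522
a ∧ a = min(0.779, 0.779) = 0.779
¬(a ∧ a) = 1 − 0.779 = 0.221
(a ⇒ ¬¬c) ∧ ¬(a ∧ a) = min(0.522, 0.221) = 0.221
¬c ⊕ a = min(1, 0.699 + 0.779) = min(1, 1.478) = 1.000
¬(¬c ⊕ a) = 1 − 1.000 = 0.000
((a ⇒ ¬¬c) ∧ ¬(a ∧ a)) ⇒ ¬(¬c ⊕ a) = min(1, 1 − 0.221 + 0.000) = min(1, 0.779) = 0.779
b ∧ a = min(0.519, 0.779) = 0.519
(((a ⇒ ¬¬c) ∧ ¬(a ∧ a)) ⇒ ¬(¬c ⊕ a)) ⊕ (b ∧ a) = min(1, 0.779 + 0.519) = min(1, 1.298) = 1.000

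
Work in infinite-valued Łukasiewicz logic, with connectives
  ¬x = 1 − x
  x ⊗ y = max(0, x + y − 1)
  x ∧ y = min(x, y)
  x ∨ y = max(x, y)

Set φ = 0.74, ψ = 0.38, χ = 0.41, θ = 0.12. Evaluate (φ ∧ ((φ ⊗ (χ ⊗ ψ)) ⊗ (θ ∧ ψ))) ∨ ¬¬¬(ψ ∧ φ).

0.62

χ ⊗ ψ = max(0, 0.41 + 0.38 − 1) = max(0, -0.21) = 0.00
φ ⊗ (χ ⊗ ψ) = max(0, 0.74 + 0.00 − 1) = max(0, -0.26) = 0.00
θ ∧ ψ = min(0.12, 0.38) = 0.12
(φ ⊗ (χ ⊗ ψ)) ⊗ (θ ∧ ψ) = max(0, 0.00 + 0.12 − 1) = max(0, -0.88) = 0.00
φ ∧ ((φ ⊗ (χ ⊗ ψ)) ⊗ (θ ∧ ψ)) = min(0.74, 0.00) = 0.00
ψ ∧ φ = min(0.38, 0.74) = 0.38
¬(ψ ∧ φ) = 1 − 0.38 = 0.62
¬¬(ψ ∧ φ) = 1 − 0.62 = 0.38
¬¬¬(ψ ∧ φ) = 1 − 0.38 = 0.62
(φ ∧ ((φ ⊗ (χ ⊗ ψ)) ⊗ (θ ∧ ψ))) ∨ ¬¬¬(ψ ∧ φ) = max(0.00, 0.62) = 0.62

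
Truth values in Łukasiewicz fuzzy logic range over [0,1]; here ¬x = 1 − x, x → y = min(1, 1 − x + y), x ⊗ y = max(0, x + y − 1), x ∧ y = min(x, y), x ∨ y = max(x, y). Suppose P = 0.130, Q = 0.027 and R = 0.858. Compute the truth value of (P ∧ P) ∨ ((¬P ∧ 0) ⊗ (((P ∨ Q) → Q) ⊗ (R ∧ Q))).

P ∧ P = min(0.130, 0.130) = 0.130
¬P = 1 − 0.130 = 0.870
¬P ∧ 0 = min(0.870, 0.000) = 0.000
P ∨ Q = max(0.130, 0.027) = 0.130
(P ∨ Q) → Q = min(1, 1 − 0.130 + 0.027) = min(1, 0.897) = 0.897
R ∧ Q = min(0.858, 0.027) = 0.027
((P ∨ Q) → Q) ⊗ (R ∧ Q) = max(0, 0.897 + 0.027 − 1) = max(0, -0.076) = 0.000
(¬P ∧ 0) ⊗ (((P ∨ Q) → Q) ⊗ (R ∧ Q)) = max(0, 0.000 + 0.000 − 1) = max(0, -1.000) = 0.000
(P ∧ P) ∨ ((¬P ∧ 0) ⊗ (((P ∨ Q) → Q) ⊗ (R ∧ Q))) = max(0.130, 0.000) = 0.130

0.130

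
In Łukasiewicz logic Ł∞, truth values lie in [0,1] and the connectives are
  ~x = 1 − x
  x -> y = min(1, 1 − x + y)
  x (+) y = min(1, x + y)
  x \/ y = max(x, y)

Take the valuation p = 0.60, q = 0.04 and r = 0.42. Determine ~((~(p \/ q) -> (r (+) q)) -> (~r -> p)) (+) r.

0.42

p \/ q = max(0.60, 0.04) = 0.60
~(p \/ q) = 1 − 0.60 = 0.40
r (+) q = min(1, 0.42 + 0.04) = min(1, 0.46) = 0.46
~(p \/ q) -> (r (+) q) = min(1, 1 − 0.40 + 0.46) = min(1, 1.06) = 1.00
~r = 1 − 0.42 = 0.58
~r -> p = min(1, 1 − 0.58 + 0.60) = min(1, 1.02) = 1.00
(~(p \/ q) -> (r (+) q)) -> (~r -> p) = min(1, 1 − 1.00 + 1.00) = min(1, 1.00) = 1.00
~((~(p \/ q) -> (r (+) q)) -> (~r -> p)) = 1 − 1.00 = 0.00
~((~(p \/ q) -> (r (+) q)) -> (~r -> p)) (+) r = min(1, 0.00 + 0.42) = min(1, 0.42) = 0.42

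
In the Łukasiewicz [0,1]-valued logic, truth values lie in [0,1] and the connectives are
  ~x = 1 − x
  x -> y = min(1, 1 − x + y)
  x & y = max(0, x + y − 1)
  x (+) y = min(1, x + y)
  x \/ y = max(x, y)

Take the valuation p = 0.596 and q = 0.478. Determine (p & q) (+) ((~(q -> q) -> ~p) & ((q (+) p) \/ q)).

p & q = max(0, 0.596 + 0.478 − 1) = max(0, 0.074) = 0.074
q -> q = min(1, 1 − 0.478 + 0.478) = min(1, 1.000) = 1.000
~(q -> q) = 1 − 1.000 = 0.000
~p = 1 − 0.596 = 0.404
~(q -> q) -> ~p = min(1, 1 − 0.000 + 0.404) = min(1, 1.404) = 1.000
q (+) p = min(1, 0.478 + 0.596) = min(1, 1.074) = 1.000
(q (+) p) \/ q = max(1.000, 0.478) = 1.000
(~(q -> q) -> ~p) & ((q (+) p) \/ q) = max(0, 1.000 + 1.000 − 1) = max(0, 1.000) = 1.000
(p & q) (+) ((~(q -> q) -> ~p) & ((q (+) p) \/ q)) = min(1, 0.074 + 1.000) = min(1, 1.074) = 1.000

1.000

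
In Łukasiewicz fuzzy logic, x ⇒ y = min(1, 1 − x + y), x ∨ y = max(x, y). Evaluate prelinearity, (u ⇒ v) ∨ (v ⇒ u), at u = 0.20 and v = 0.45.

1.00

u ⇒ v = min(1, 1 − 0.20 + 0.45) = min(1, 1.25) = 1.00
v ⇒ u = min(1, 1 − 0.45 + 0.20) = min(1, 0.75) = 0.75
(u ⇒ v) ∨ (v ⇒ u) = max(1.00, 0.75) = 1.00
(As expected: a Ł∞-tautology — holds in every MV-chain.)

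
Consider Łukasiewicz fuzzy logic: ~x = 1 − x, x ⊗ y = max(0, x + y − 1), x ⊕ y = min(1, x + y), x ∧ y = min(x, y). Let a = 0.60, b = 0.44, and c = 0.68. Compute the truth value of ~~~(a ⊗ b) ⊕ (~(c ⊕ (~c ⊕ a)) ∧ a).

0.96

a ⊗ b = max(0, 0.60 + 0.44 − 1) = max(0, 0.04) = 0.04
~(a ⊗ b) = 1 − 0.04 = 0.96
~~(a ⊗ b) = 1 − 0.96 = 0.04
~~~(a ⊗ b) = 1 − 0.04 = 0.96
~c = 1 − 0.68 = 0.32
~c ⊕ a = min(1, 0.32 + 0.60) = min(1, 0.92) = 0.92
c ⊕ (~c ⊕ a) = min(1, 0.68 + 0.92) = min(1, 1.60) = 1.00
~(c ⊕ (~c ⊕ a)) = 1 − 1.00 = 0.00
~(c ⊕ (~c ⊕ a)) ∧ a = min(0.00, 0.60) = 0.00
~~~(a ⊗ b) ⊕ (~(c ⊕ (~c ⊕ a)) ∧ a) = min(1, 0.96 + 0.00) = min(1, 0.96) = 0.96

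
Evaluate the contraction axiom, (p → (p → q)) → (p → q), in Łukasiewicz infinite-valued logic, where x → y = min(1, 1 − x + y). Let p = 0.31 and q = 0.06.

0.75

p → q = min(1, 1 − 0.31 + 0.06) = min(1, 0.75) = 0.75
p → (p → q) = min(1, 1 − 0.31 + 0.75) = min(1, 1.44) = 1.00
(p → (p → q)) → (p → q) = min(1, 1 − 1.00 + 0.75) = min(1, 0.75) = 0.75
(The value 0.75 < 1 shows this instance is not satisfied; fails in Ł∞ (the t-norm is not idempotent).)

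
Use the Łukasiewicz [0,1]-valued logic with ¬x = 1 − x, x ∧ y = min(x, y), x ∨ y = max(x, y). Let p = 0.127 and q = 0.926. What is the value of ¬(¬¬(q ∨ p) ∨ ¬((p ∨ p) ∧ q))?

q ∨ p = max(0.926, 0.127) = 0.926
¬(q ∨ p) = 1 − 0.926 = 0.074
¬¬(q ∨ p) = 1 − 0.074 = 0.926
p ∨ p = max(0.127, 0.127) = 0.127
(p ∨ p) ∧ q = min(0.127, 0.926) = 0.127
¬((p ∨ p) ∧ q) = 1 − 0.127 = 0.873
¬¬(q ∨ p) ∨ ¬((p ∨ p) ∧ q) = max(0.926, 0.873) = 0.926
¬(¬¬(q ∨ p) ∨ ¬((p ∨ p) ∧ q)) = 1 − 0.926 = 0.074

0.074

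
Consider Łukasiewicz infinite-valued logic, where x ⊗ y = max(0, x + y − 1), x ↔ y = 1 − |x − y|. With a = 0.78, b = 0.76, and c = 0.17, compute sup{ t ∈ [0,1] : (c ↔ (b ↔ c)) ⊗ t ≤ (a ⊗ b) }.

0.78

b ↔ c = 1 − |0.76 − 0.17| = 1 − 0.59 = 0.41
c ↔ (b ↔ c) = 1 − |0.17 − 0.41| = 1 − 0.24 = 0.76
So the left factor is c ↔ (b ↔ c) = 0.76.
a ⊗ b = max(0, 0.78 + 0.76 − 1) = max(0, 0.54) = 0.54
So the right-hand bound is a ⊗ b = 0.54.
The residuum of the Łukasiewicz t-norm gives the supremum: min(1, 1 − 0.76 + 0.54).
1 − 0.76 + 0.54 = 0.78, so t = min(1, 0.78) = 0.78.
Check: 0.76 ⊗ 0.78 = max(0, 0.54) = 0.54 ≤ 0.54.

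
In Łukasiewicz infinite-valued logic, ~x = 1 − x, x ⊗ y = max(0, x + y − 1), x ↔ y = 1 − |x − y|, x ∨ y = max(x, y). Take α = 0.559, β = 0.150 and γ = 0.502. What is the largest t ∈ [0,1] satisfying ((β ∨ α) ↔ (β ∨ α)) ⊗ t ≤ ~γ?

0.498

β ∨ α = max(0.150, 0.559) = 0.559
(β ∨ α) ↔ (β ∨ α) = 1 − |0.559 − 0.559| = 1 − 0.000 = 1.000
So the left factor is (β ∨ α) ↔ (β ∨ α) = 1.000.
~γ = 1 − 0.502 = 0.498
So the right-hand bound is ~γ = 0.498.
The residuum of the Łukasiewicz t-norm gives the supremum: min(1, 1 − 1.000 + 0.498).
1 − 1.000 + 0.498 = 0.498, so t = min(1, 0.498) = 0.498.
Check: 1.000 ⊗ 0.498 = max(0, 0.498) = 0.498 ≤ 0.498.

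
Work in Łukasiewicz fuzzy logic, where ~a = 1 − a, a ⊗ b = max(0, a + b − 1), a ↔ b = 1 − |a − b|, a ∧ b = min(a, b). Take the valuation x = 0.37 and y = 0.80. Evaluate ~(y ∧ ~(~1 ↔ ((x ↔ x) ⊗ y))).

0.20

~1 = 1 − 1.00 = 0.00
x ↔ x = 1 − |0.37 − 0.37| = 1 − 0.00 = 1.00
(x ↔ x) ⊗ y = max(0, 1.00 + 0.80 − 1) = max(0, 0.80) = 0.80
~1 ↔ ((x ↔ x) ⊗ y) = 1 − |0.00 − 0.80| = 1 − 0.80 = 0.20
~(~1 ↔ ((x ↔ x) ⊗ y)) = 1 − 0.20 = 0.80
y ∧ ~(~1 ↔ ((x ↔ x) ⊗ y)) = min(0.80, 0.80) = 0.80
~(y ∧ ~(~1 ↔ ((x ↔ x) ⊗ y))) = 1 − 0.80 = 0.20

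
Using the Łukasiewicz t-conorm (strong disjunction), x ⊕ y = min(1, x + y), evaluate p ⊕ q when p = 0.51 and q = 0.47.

0.98

p ⊕ q = min(1, 0.51 + 0.47) = min(1, 0.98) = 0.98
For comparison, the Gödel t-conorm max(x, y) would give 0.51.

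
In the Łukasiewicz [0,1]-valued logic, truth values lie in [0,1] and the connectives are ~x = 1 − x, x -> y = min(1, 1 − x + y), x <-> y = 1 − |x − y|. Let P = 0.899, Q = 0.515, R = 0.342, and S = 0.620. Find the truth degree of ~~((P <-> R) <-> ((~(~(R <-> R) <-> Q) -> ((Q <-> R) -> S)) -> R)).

P <-> R = 1 − |0.899 − 0.342| = 1 − 0.557 = 0.443
R <-> R = 1 − |0.342 − 0.342| = 1 − 0.000 = 1.000
~(R <-> R) = 1 − 1.000 = 0.000
~(R <-> R) <-> Q = 1 − |0.000 − 0.515| = 1 − 0.515 = 0.485
~(~(R <-> R) <-> Q) = 1 − 0.485 = 0.515
Q <-> R = 1 − |0.515 − 0.342| = 1 − 0.173 = 0.827
(Q <-> R) -> S = min(1, 1 − 0.827 + 0.620) = min(1, 0.793) = 0.793
~(~(R <-> R) <-> Q) -> ((Q <-> R) -> S) = min(1, 1 − 0.515 + 0.793) = min(1, 1.278) = 1.000
(~(~(R <-> R) <-> Q) -> ((Q <-> R) -> S)) -> R = min(1, 1 − 1.000 + 0.342) = min(1, 0.342) = 0.342
(P <-> R) <-> ((~(~(R <-> R) <-> Q) -> ((Q <-> R) -> S)) -> R) = 1 − |0.443 − 0.342| = 1 − 0.101 = 0.899
~((P <-> R) <-> ((~(~(R <-> R) <-> Q) -> ((Q <-> R) -> S)) -> R)) = 1 − 0.899 = 0.101
~~((P <-> R) <-> ((~(~(R <-> R) <-> Q) -> ((Q <-> R) -> S)) -> R)) = 1 − 0.101 = 0.899

0.899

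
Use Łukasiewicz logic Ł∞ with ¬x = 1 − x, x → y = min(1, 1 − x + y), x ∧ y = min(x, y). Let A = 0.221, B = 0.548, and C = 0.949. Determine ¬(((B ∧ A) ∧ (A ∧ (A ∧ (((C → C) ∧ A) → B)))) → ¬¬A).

0.000

B ∧ A = min(0.548, 0.221) = 0.221
C → C = min(1, 1 − 0.949 + 0.949) = min(1, 1.000) = 1.000
(C → C) ∧ A = min(1.000, 0.221) = 0.221
((C → C) ∧ A) → B = min(1, 1 − 0.221 + 0.548) = min(1, 1.327) = 1.000
A ∧ (((C → C) ∧ A) → B) = min(0.221, 1.000) = 0.221
A ∧ (A ∧ (((C → C) ∧ A) → B)) = min(0.221, 0.221) = 0.221
(B ∧ A) ∧ (A ∧ (A ∧ (((C → C) ∧ A) → B))) = min(0.221, 0.221) = 0.221
¬A = 1 − 0.221 = 0.779
¬¬A = 1 − 0.779 = 0.221
((B ∧ A) ∧ (A ∧ (A ∧ (((C → C) ∧ A) → B)))) → ¬¬A = min(1, 1 − 0.221 + 0.221) = min(1, 1.000) = 1.000
¬(((B ∧ A) ∧ (A ∧ (A ∧ (((C → C) ∧ A) → B)))) → ¬¬A) = 1 − 1.000 = 0.000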